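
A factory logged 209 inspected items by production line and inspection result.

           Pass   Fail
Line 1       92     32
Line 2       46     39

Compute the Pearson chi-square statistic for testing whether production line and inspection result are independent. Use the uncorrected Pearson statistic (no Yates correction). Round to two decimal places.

Row totals: 124, 85. Column totals: 138, 71. Grand total N = 209.
Expected counts (row total × column total / N):
  Line 1, Pass: 124×138/209 = 81.876
  Line 1, Fail: 124×71/209 = 42.124
  Line 2, Pass: 85×138/209 = 56.124
  Line 2, Fail: 85×71/209 = 28.876
Contributions (O − E)²/E:
  (92 − 81.876)²/81.876 = 1.2518
  (32 − 42.124)²/42.124 = 2.4332
  (46 − 56.124)²/56.124 = 1.8262
  (39 − 28.876)²/28.876 = 3.5495
χ² = 1.2518 + 2.4332 + 1.8262 + 3.5495 = 9.06

9.06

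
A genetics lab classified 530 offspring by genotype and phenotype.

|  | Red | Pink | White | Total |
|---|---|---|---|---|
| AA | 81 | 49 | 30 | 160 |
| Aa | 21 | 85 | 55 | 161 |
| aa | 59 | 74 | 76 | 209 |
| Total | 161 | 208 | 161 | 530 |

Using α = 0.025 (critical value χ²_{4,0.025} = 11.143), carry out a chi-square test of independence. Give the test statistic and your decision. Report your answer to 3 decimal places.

Grand total N = 530.
Expected counts (row total × column total / N):
  AA, Red: 160×161/530 = 48.6038
  AA, Pink: 160×208/530 = 62.7925
  AA, White: 160×161/530 = 48.6038
  Aa, Red: 161×161/530 = 48.9075
  Aa, Pink: 161×208/530 = 63.1849
  Aa, White: 161×161/530 = 48.9075
  aa, Red: 209×161/530 = 63.4887
  aa, Pink: 209×208/530 = 82.0226
  aa, White: 209×161/530 = 63.4887
Contributions (O − E)²/E:
  (81 − 48.6038)²/48.6038 = 21.5932
  (49 − 62.7925)²/62.7925 = 3.0296
  (30 − 48.6038)²/48.6038 = 7.1209
  (21 − 48.9075)²/48.9075 = 15.9245
  (85 − 63.1849)²/63.1849 = 7.5318
  (55 − 48.9075)²/48.9075 = 0.7590
  (59 − 63.4887)²/63.4887 = 0.3174
  (74 − 82.0226)²/82.0226 = 0.7847
  (76 − 63.4887)²/63.4887 = 2.4655
χ² = 21.5932 + 3.0296 + 7.1209 + 15.9245 + 7.5318 + 0.7590 + 0.3174 + 0.7847 + 2.4655 = 59.527
df = (3−1)(3−1) = 4. Since 59.527 > 11.143, reject the null hypothesis of independence at α = 0.025.

59.527; reject H₀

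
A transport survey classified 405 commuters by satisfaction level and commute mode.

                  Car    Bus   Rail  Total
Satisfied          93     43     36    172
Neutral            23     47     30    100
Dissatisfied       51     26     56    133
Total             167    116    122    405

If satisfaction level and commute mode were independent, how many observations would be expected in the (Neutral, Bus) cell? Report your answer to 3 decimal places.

28.642

Row total (Neutral) = 100; column total (Bus) = 116; grand total N = 405.
Expected count = (row total × column total) / N = 100 × 116 / 405 = 28.642.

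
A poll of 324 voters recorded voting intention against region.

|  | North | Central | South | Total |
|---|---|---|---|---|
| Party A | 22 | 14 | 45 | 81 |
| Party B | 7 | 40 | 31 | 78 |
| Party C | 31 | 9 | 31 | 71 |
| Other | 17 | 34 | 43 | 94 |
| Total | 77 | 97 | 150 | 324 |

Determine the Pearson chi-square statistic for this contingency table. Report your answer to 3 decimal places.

Grand total N = 324.
Expected counts (row total × column total / N):
  Party A, North: 81×77/324 = 19.2500
  Party A, Central: 81×97/324 = 24.2500
  Party A, South: 81×150/324 = 37.5000
  Party B, North: 78×77/324 = 18.5370
  Party B, Central: 78×97/324 = 23.3519
  Party B, South: 78×150/324 = 36.1111
  Party C, North: 71×77/324 = 16.8735
  Party C, Central: 71×97/324 = 21.2562
  Party C, South: 71×150/324 = 32.8704
  Other, North: 94×77/324 = 22.3395
  Other, Central: 94×97/324 = 28.1420
  Other, South: 94×150/324 = 43.5185
Contributions (O − E)²/E:
  (22 − 19.2500)²/19.2500 = 0.3929
  (14 − 24.2500)²/24.2500 = 4.3325
  (45 − 37.5000)²/37.5000 = 1.5000
  (7 − 18.5370)²/18.5370 = 7.1804
  (40 − 23.3519)²/23.3519 = 11.8688
  (31 − 36.1111)²/36.1111 = 0.7234
  (31 − 16.8735)²/16.8735 = 11.8267
  (9 − 21.2562)²/21.2562 = 7.0669
  (31 − 32.8704)²/32.8704 = 0.1064
  (17 − 22.3395)²/22.3395 = 1.2762
  (34 − 28.1420)²/28.1420 = 1.2194
  (43 − 43.5185)²/43.5185 = 0.0062
χ² = 0.3929 + 4.3325 + 1.5000 + 7.1804 + 11.8688 + 0.7234 + 11.8267 + 7.0669 + 0.1064 + 1.2762 + 1.2194 + 0.0062 = 47.500

47.500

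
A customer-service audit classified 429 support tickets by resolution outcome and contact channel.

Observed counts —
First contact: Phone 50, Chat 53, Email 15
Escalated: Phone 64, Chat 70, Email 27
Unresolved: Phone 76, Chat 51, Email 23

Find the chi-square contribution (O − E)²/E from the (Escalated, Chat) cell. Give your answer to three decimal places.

0.338

Row total (Escalated) = 161; column total (Chat) = 174; N = 429.
Expected count E = 161 × 174 / 429 = 65.30070.
Contribution = (O − E)²/E = (70 − 65.30070)² / 65.30070 = 0.338.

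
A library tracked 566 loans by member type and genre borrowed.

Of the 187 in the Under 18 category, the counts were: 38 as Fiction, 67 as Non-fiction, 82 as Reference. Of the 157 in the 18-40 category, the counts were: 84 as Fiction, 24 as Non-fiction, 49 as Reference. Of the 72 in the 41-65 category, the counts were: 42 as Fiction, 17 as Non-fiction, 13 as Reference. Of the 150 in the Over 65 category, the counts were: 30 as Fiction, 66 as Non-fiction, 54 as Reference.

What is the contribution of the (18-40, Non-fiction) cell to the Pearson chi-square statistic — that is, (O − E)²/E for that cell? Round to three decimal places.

Row total (18-40) = 157; column total (Non-fiction) = 174; N = 566.
Expected count E = 157 × 174 / 566 = 48.26502.
Contribution = (O − E)²/E = (24 − 48.26502)² / 48.26502 = 12.199.

12.199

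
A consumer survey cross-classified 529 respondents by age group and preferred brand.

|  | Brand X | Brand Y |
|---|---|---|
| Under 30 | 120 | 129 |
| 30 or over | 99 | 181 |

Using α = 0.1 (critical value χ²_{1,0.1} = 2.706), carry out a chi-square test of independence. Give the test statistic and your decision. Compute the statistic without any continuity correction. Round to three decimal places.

Row totals: 249, 280. Column totals: 219, 310. Grand total N = 529.
Expected counts (row total × column total / N):
  Under 30, Brand X: 249×219/529 = 103.0832
  Under 30, Brand Y: 249×310/529 = 145.9168
  30 or over, Brand X: 280×219/529 = 115.9168
  30 or over, Brand Y: 280×310/529 = 164.0832
Contributions (O − E)²/E:
  (120 − 103.0832)²/103.0832 = 2.7762
  (129 − 145.9168)²/145.9168 = 1.9612
  (99 − 115.9168)²/115.9168 = 2.4688
  (181 − 164.0832)²/164.0832 = 1.7441
χ² = 2.7762 + 1.9612 + 2.4688 + 1.7441 = 8.950
df = (2−1)(2−1) = 1. Since 8.950 > 2.706, reject the null hypothesis of independence at α = 0.1.

8.950; reject H₀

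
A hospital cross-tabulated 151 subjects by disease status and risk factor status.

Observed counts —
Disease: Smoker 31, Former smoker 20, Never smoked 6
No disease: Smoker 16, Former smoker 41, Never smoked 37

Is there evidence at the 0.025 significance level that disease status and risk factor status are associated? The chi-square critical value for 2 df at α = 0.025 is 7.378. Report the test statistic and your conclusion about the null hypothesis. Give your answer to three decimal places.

26.915; reject H₀

Row totals: 57, 94. Column totals: 47, 61, 43. Grand total N = 151.
Expected counts (row total × column total / N):
  Disease, Smoker: 57×47/151 = 17.74172
  Disease, Former smoker: 57×61/151 = 23.02649
  Disease, Never smoked: 57×43/151 = 16.23179
  No disease, Smoker: 94×47/151 = 29.25828
  No disease, Former smoker: 94×61/151 = 37.97351
  No disease, Never smoked: 94×43/151 = 26.76821
Contributions (O − E)²/E:
  (31 − 17.74172)²/17.74172 = 9.9078
  (20 − 23.02649)²/23.02649 = 0.3978
  (6 − 16.23179)²/16.23179 = 6.4497
  (16 − 29.25828)²/29.25828 = 6.0079
  (41 − 37.97351)²/37.97351 = 0.2412
  (37 − 26.76821)²/26.76821 = 3.9110
χ² = 9.9078 + 0.3978 + 6.4497 + 6.0079 + 0.2412 + 3.9110 = 26.915
df = (2−1)(3−1) = 2. Since 26.915 > 7.378, reject the null hypothesis of independence at α = 0.025.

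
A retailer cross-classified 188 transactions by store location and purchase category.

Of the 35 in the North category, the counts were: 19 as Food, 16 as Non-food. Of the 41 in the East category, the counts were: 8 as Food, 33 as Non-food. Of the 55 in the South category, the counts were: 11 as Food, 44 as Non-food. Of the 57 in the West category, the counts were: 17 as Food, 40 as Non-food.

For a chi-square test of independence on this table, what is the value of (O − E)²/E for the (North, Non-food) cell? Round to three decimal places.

Row total (North) = 35; column total (Non-food) = 133; N = 188.
Expected count E = 35 × 133 / 188 = 24.7606.
Contribution = (O − E)²/E = (16 − 24.7606)² / 24.7606 = 3.100.

3.100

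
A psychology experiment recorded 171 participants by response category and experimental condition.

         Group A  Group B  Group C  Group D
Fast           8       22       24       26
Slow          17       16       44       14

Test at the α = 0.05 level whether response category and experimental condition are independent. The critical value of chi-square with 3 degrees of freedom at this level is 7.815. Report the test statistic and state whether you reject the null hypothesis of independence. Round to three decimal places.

Row totals: 80, 91. Column totals: 25, 38, 68, 40. Grand total N = 171.
Expected counts (row total × column total / N):
  Fast, Group A: 80×25/171 = 11.6959
  Fast, Group B: 80×38/171 = 17.7778
  Fast, Group C: 80×68/171 = 31.8129
  Fast, Group D: 80×40/171 = 18.7135
  Slow, Group A: 91×25/171 = 13.3041
  Slow, Group B: 91×38/171 = 20.2222
  Slow, Group C: 91×68/171 = 36.1871
  Slow, Group D: 91×40/171 = 21.2865
Contributions (O − E)²/E:
  (8 − 11.6959)²/11.6959 = 1.1679
  (22 − 17.7778)²/17.7778 = 1.0028
  (24 − 31.8129)²/31.8129 = 1.9188
  (26 − 18.7135)²/18.7135 = 2.8372
  (17 − 13.3041)²/13.3041 = 1.0267
  (16 − 20.2222)²/20.2222 = 0.8816
  (44 − 36.1871)²/36.1871 = 1.6868
  (14 − 21.2865)²/21.2865 = 2.4942
χ² = 1.1679 + 1.0028 + 1.9188 + 2.8372 + 1.0267 + 0.8816 + 1.6868 + 2.4942 = 13.016
df = (2−1)(4−1) = 3. Since 13.016 > 7.815, reject the null hypothesis of independence at α = 0.05.

13.016; reject H₀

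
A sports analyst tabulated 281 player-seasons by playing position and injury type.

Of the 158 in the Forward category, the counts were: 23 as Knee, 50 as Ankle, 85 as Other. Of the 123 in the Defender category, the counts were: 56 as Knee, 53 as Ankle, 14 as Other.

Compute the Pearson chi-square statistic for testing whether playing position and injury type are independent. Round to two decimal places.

61.38

Row totals: 158, 123. Column totals: 79, 103, 99. Grand total N = 281.
Expected counts (row total × column total / N):
  Forward, Knee: 158×79/281 = 44.4199
  Forward, Ankle: 158×103/281 = 57.9146
  Forward, Other: 158×99/281 = 55.6655
  Defender, Knee: 123×79/281 = 34.5801
  Defender, Ankle: 123×103/281 = 45.0854
  Defender, Other: 123×99/281 = 43.3345
Contributions (O − E)²/E:
  (23 − 44.4199)²/44.4199 = 10.3290
  (50 − 57.9146)²/57.9146 = 1.0816
  (85 − 55.6655)²/55.6655 = 15.4586
  (56 − 34.5801)²/34.5801 = 13.2681
  (53 − 45.0854)²/45.0854 = 1.3894
  (14 − 43.3345)²/43.3345 = 19.8575
χ² = 10.3290 + 1.0816 + 15.4586 + 13.2681 + 1.3894 + 19.8575 = 61.38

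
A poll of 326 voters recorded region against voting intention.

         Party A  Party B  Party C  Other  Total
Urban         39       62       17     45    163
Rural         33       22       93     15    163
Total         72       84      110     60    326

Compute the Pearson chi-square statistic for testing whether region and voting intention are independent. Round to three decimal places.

Grand total N = 326.
Expected counts (row total × column total / N):
  Urban, Party A: 163×72/326 = 36.0000
  Urban, Party B: 163×84/326 = 42.0000
  Urban, Party C: 163×110/326 = 55.0000
  Urban, Other: 163×60/326 = 30.0000
  Rural, Party A: 163×72/326 = 36.0000
  Rural, Party B: 163×84/326 = 42.0000
  Rural, Party C: 163×110/326 = 55.0000
  Rural, Other: 163×60/326 = 30.0000
Contributions (O − E)²/E:
  (39 − 36.0000)²/36.0000 = 0.2500
  (62 − 42.0000)²/42.0000 = 9.5238
  (17 − 55.0000)²/55.0000 = 26.2545
  (45 − 30.0000)²/30.0000 = 7.5000
  (33 − 36.0000)²/36.0000 = 0.2500
  (22 − 42.0000)²/42.0000 = 9.5238
  (93 − 55.0000)²/55.0000 = 26.2545
  (15 − 30.0000)²/30.0000 = 7.5000
χ² = 0.2500 + 9.5238 + 26.2545 + 7.5000 + 0.2500 + 9.5238 + 26.2545 + 7.5000 = 87.057

87.057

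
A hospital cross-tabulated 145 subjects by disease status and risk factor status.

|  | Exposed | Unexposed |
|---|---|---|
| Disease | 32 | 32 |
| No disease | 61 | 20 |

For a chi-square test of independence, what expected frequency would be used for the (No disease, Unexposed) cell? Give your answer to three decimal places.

29.048

Row total (No disease) = 81; column total (Unexposed) = 52; grand total N = 145.
Expected count = (row total × column total) / N = 81 × 52 / 145 = 29.048.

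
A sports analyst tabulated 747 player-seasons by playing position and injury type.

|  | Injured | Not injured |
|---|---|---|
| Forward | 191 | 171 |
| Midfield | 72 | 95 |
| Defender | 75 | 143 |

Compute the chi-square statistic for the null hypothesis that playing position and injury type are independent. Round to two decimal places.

Row totals: 362, 167, 218. Column totals: 338, 409. Grand total N = 747.
Expected counts (row total × column total / N):
  Forward, Injured: 362×338/747 = 163.797
  Forward, Not injured: 362×409/747 = 198.203
  Midfield, Injured: 167×338/747 = 75.564
  Midfield, Not injured: 167×409/747 = 91.436
  Defender, Injured: 218×338/747 = 98.640
  Defender, Not injured: 218×409/747 = 119.360
Contributions (O − E)²/E:
  (191 − 163.797)²/163.797 = 4.5178
  (171 − 198.203)²/198.203 = 3.7336
  (72 − 75.564)²/75.564 = 0.1681
  (95 − 91.436)²/91.436 = 0.1389
  (75 − 98.640)²/98.640 = 5.6655
  (143 − 119.360)²/119.360 = 4.6821
χ² = 4.5178 + 3.7336 + 0.1681 + 0.1389 + 5.6655 + 4.6821 = 18.91

18.91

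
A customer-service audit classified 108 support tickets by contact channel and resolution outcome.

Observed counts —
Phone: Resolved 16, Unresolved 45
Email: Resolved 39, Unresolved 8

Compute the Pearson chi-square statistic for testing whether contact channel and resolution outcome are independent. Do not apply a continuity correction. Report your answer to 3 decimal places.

Row totals: 61, 47. Column totals: 55, 53. Grand total N = 108.
Expected counts (row total × column total / N):
  Phone, Resolved: 61×55/108 = 31.0648
  Phone, Unresolved: 61×53/108 = 29.9352
  Email, Resolved: 47×55/108 = 23.9352
  Email, Unresolved: 47×53/108 = 23.0648
Contributions (O − E)²/E:
  (16 − 31.0648)²/31.0648 = 7.3056
  (45 − 29.9352)²/29.9352 = 7.5813
  (39 − 23.9352)²/23.9352 = 9.4818
  (8 − 23.0648)²/23.0648 = 9.8396
χ² = 7.3056 + 7.5813 + 9.4818 + 9.8396 = 34.208

34.208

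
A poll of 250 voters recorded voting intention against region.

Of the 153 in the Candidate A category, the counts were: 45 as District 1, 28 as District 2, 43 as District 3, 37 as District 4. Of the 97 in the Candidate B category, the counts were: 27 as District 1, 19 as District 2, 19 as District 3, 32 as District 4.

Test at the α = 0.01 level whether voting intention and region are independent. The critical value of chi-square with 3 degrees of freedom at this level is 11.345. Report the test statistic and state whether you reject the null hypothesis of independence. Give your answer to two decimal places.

3.51; fail to reject H₀

Row totals: 153, 97. Column totals: 72, 47, 62, 69. Grand total N = 250.
Expected counts (row total × column total / N):
  Candidate A, District 1: 153×72/250 = 44.064
  Candidate A, District 2: 153×47/250 = 28.764
  Candidate A, District 3: 153×62/250 = 37.944
  Candidate A, District 4: 153×69/250 = 42.228
  Candidate B, District 1: 97×72/250 = 27.936
  Candidate B, District 2: 97×47/250 = 18.236
  Candidate B, District 3: 97×62/250 = 24.056
  Candidate B, District 4: 97×69/250 = 26.772
Contributions (O − E)²/E:
  (45 − 44.064)²/44.064 = 0.0199
  (28 − 28.764)²/28.764 = 0.0203
  (43 − 37.944)²/37.944 = 0.6737
  (37 − 42.228)²/42.228 = 0.6472
  (27 − 27.936)²/27.936 = 0.0314
  (19 − 18.236)²/18.236 = 0.0320
  (19 − 24.056)²/24.056 = 1.0627
  (32 − 26.772)²/26.772 = 1.0209
χ² = 0.0199 + 0.0203 + 0.6737 + 0.6472 + 0.0314 + 0.0320 + 1.0627 + 1.0209 = 3.51
df = (2−1)(4−1) = 3. Since 3.51 < 11.345, fail to reject the null hypothesis of independence at α = 0.01.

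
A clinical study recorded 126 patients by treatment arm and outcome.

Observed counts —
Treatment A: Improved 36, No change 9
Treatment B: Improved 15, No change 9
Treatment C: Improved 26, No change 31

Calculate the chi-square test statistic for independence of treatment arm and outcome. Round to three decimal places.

12.535

Row totals: 45, 24, 57. Column totals: 77, 49. Grand total N = 126.
Expected counts (row total × column total / N):
  Treatment A, Improved: 45×77/126 = 27.5000
  Treatment A, No change: 45×49/126 = 17.5000
  Treatment B, Improved: 24×77/126 = 14.6667
  Treatment B, No change: 24×49/126 = 9.3333
  Treatment C, Improved: 57×77/126 = 34.8333
  Treatment C, No change: 57×49/126 = 22.1667
Contributions (O − E)²/E:
  (36 − 27.5000)²/27.5000 = 2.6273
  (9 − 17.5000)²/17.5000 = 4.1286
  (15 − 14.6667)²/14.6667 = 0.0076
  (9 − 9.3333)²/9.3333 = 0.0119
  (26 − 34.8333)²/34.8333 = 2.2400
  (31 − 22.1667)²/22.1667 = 3.5200
χ² = 2.6273 + 4.1286 + 0.0076 + 0.0119 + 2.2400 + 3.5200 = 12.535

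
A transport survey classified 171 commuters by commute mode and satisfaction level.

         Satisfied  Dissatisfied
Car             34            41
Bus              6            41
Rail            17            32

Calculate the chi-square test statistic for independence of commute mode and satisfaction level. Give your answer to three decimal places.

Row totals: 75, 47, 49. Column totals: 57, 114. Grand total N = 171.
Expected counts (row total × column total / N):
  Car, Satisfied: 75×57/171 = 25.0000
  Car, Dissatisfied: 75×114/171 = 50.0000
  Bus, Satisfied: 47×57/171 = 15.6667
  Bus, Dissatisfied: 47×114/171 = 31.3333
  Rail, Satisfied: 49×57/171 = 16.3333
  Rail, Dissatisfied: 49×114/171 = 32.6667
Contributions (O − E)²/E:
  (34 − 25.0000)²/25.0000 = 3.2400
  (41 − 50.0000)²/50.0000 = 1.6200
  (6 − 15.6667)²/15.6667 = 5.9646
  (41 − 31.3333)²/31.3333 = 2.9823
  (17 − 16.3333)²/16.3333 = 0.0272
  (32 − 32.6667)²/32.6667 = 0.0136
χ² = 3.2400 + 1.6200 + 5.9646 + 2.9823 + 0.0272 + 0.0136 = 13.848

13.848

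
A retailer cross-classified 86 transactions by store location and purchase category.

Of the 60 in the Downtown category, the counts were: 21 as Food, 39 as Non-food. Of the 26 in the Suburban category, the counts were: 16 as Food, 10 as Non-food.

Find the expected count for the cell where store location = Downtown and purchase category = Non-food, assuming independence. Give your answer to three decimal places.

34.186

Row total (Downtown) = 60; column total (Non-food) = 49; grand total N = 86.
Expected count = (row total × column total) / N = 60 × 49 / 86 = 34.186.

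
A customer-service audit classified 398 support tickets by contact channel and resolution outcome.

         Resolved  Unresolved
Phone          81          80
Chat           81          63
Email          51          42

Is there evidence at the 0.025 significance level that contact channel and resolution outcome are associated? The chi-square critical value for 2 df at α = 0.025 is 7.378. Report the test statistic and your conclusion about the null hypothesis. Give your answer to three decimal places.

Row totals: 161, 144, 93. Column totals: 213, 185. Grand total N = 398.
Expected counts (row total × column total / N):
  Phone, Resolved: 161×213/398 = 86.1633
  Phone, Unresolved: 161×185/398 = 74.8367
  Chat, Resolved: 144×213/398 = 77.0653
  Chat, Unresolved: 144×185/398 = 66.9347
  Email, Resolved: 93×213/398 = 49.7714
  Email, Unresolved: 93×185/398 = 43.2286
Contributions (O − E)²/E:
  (81 − 86.1633)²/86.1633 = 0.3094
  (80 − 74.8367)²/74.8367 = 0.3562
  (81 − 77.0653)²/77.0653 = 0.2009
  (63 − 66.9347)²/66.9347 = 0.2313
  (51 − 49.7714)²/49.7714 = 0.0303
  (42 − 43.2286)²/43.2286 = 0.0349
χ² = 0.3094 + 0.3562 + 0.2009 + 0.2313 + 0.0303 + 0.0349 = 1.163
df = (3−1)(2−1) = 2. Since 1.163 < 7.378, fail to reject the null hypothesis of independence at α = 0.025.

1.163; fail to reject H₀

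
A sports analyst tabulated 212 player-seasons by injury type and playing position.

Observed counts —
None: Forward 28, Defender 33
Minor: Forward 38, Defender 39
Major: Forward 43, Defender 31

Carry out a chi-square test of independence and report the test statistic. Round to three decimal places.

Row totals: 61, 77, 74. Column totals: 109, 103. Grand total N = 212.
Expected counts (row total × column total / N):
  None, Forward: 61×109/212 = 31.3632
  None, Defender: 61×103/212 = 29.6368
  Minor, Forward: 77×109/212 = 39.5896
  Minor, Defender: 77×103/212 = 37.4104
  Major, Forward: 74×109/212 = 38.0472
  Major, Defender: 74×103/212 = 35.9528
Contributions (O − E)²/E:
  (28 − 31.3632)²/31.3632 = 0.3606
  (33 − 29.6368)²/29.6368 = 0.3817
  (38 − 39.5896)²/39.5896 = 0.0638
  (39 − 37.4104)²/37.4104 = 0.0675
  (43 − 38.0472)²/38.0472 = 0.6447
  (31 − 35.9528)²/35.9528 = 0.6823
χ² = 0.3606 + 0.3817 + 0.0638 + 0.0675 + 0.6447 + 0.6823 = 2.201

2.201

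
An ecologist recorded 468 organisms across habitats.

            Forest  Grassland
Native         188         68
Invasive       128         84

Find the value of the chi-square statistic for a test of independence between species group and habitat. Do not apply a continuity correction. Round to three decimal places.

9.020

Row totals: 256, 212. Column totals: 316, 152. Grand total N = 468.
Expected counts (row total × column total / N):
  Native, Forest: 256×316/468 = 172.8547
  Native, Grassland: 256×152/468 = 83.1453
  Invasive, Forest: 212×316/468 = 143.1453
  Invasive, Grassland: 212×152/468 = 68.8547
Contributions (O − E)²/E:
  (188 − 172.8547)²/172.8547 = 1.3270
  (68 − 83.1453)²/83.1453 = 2.7588
  (128 − 143.1453)²/143.1453 = 1.6024
  (84 − 68.8547)²/68.8547 = 3.3314
χ² = 1.3270 + 2.7588 + 1.6024 + 3.3314 = 9.020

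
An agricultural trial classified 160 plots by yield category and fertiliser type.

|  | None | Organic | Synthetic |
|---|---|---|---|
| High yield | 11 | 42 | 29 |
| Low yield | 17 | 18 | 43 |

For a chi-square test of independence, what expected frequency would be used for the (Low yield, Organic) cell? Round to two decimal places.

Row total (Low yield) = 78; column total (Organic) = 60; grand total N = 160.
Expected count = (row total × column total) / N = 78 × 60 / 160 = 29.25.

29.25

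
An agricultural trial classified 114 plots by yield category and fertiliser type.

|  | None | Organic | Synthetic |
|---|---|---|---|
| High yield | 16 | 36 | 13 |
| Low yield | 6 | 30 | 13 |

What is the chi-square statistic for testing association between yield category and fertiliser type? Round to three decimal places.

2.902

Row totals: 65, 49. Column totals: 22, 66, 26. Grand total N = 114.
Expected counts (row total × column total / N):
  High yield, None: 65×22/114 = 12.5439
  High yield, Organic: 65×66/114 = 37.6316
  High yield, Synthetic: 65×26/114 = 14.8246
  Low yield, None: 49×22/114 = 9.4561
  Low yield, Organic: 49×66/114 = 28.3684
  Low yield, Synthetic: 49×26/114 = 11.1754
Contributions (O − E)²/E:
  (16 − 12.5439)²/12.5439 = 0.9522
  (36 − 37.6316)²/37.6316 = 0.0707
  (13 − 14.8246)²/14.8246 = 0.2246
  (6 − 9.4561)²/9.4561 = 1.2632
  (30 − 28.3684)²/28.3684 = 0.0938
  (13 − 11.1754)²/11.1754 = 0.2979
χ² = 0.9522 + 0.0707 + 0.2246 + 1.2632 + 0.0938 + 0.2979 = 2.902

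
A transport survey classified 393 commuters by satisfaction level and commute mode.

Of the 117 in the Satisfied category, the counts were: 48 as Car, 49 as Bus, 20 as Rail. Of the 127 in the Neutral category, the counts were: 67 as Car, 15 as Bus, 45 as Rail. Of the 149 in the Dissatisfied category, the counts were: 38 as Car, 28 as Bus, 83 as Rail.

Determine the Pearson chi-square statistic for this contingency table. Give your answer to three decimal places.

65.165

Row totals: 117, 127, 149. Column totals: 153, 92, 148. Grand total N = 393.
Expected counts (row total × column total / N):
  Satisfied, Car: 117×153/393 = 45.5496
  Satisfied, Bus: 117×92/393 = 27.3893
  Satisfied, Rail: 117×148/393 = 44.0611
  Neutral, Car: 127×153/393 = 49.4427
  Neutral, Bus: 127×92/393 = 29.7303
  Neutral, Rail: 127×148/393 = 47.8270
  Dissatisfied, Car: 149×153/393 = 58.0076
  Dissatisfied, Bus: 149×92/393 = 34.8804
  Dissatisfied, Rail: 149×148/393 = 56.1120
Contributions (O − E)²/E:
  (48 − 45.5496)²/45.5496 = 0.1318
  (49 − 27.3893)²/27.3893 = 17.0513
  (20 − 44.0611)²/44.0611 = 13.1394
  (67 − 49.4427)²/49.4427 = 6.2347
  (15 − 29.7303)²/29.7303 = 7.2983
  (45 − 47.8270)²/47.8270 = 0.1671
  (38 − 58.0076)²/58.0076 = 6.9009
  (28 − 34.8804)²/34.8804 = 1.3572
  (83 − 56.1120)²/56.1120 = 12.8843
χ² = 0.1318 + 17.0513 + 13.1394 + 6.2347 + 7.2983 + 0.1671 + 6.9009 + 1.3572 + 12.8843 = 65.165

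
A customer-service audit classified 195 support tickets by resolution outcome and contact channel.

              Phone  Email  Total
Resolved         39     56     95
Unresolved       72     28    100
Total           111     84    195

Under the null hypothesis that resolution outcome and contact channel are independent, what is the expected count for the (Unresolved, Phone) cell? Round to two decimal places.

56.92

Row total (Unresolved) = 100; column total (Phone) = 111; grand total N = 195.
Expected count = (row total × column total) / N = 100 × 111 / 195 = 56.92.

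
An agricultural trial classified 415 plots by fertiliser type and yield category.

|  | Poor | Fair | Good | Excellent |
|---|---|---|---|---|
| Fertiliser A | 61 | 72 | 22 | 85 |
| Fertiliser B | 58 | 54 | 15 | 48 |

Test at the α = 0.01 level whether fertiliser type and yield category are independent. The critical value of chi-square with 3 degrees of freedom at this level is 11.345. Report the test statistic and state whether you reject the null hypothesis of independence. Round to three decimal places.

4.187; fail to reject H₀

Row totals: 240, 175. Column totals: 119, 126, 37, 133. Grand total N = 415.
Expected counts (row total × column total / N):
  Fertiliser A, Poor: 240×119/415 = 68.8193
  Fertiliser A, Fair: 240×126/415 = 72.8675
  Fertiliser A, Good: 240×37/415 = 21.3976
  Fertiliser A, Excellent: 240×133/415 = 76.9157
  Fertiliser B, Poor: 175×119/415 = 50.1807
  Fertiliser B, Fair: 175×126/415 = 53.1325
  Fertiliser B, Good: 175×37/415 = 15.6024
  Fertiliser B, Excellent: 175×133/415 = 56.0843
Contributions (O − E)²/E:
  (61 − 68.8193)²/68.8193 = 0.8884
  (72 − 72.8675)²/72.8675 = 0.0103
  (22 − 21.3976)²/21.3976 = 0.0170
  (85 − 76.9157)²/76.9157 = 0.8497
  (58 − 50.1807)²/50.1807 = 1.2184
  (54 − 53.1325)²/53.1325 = 0.0142
  (15 − 15.6024)²/15.6024 = 0.0233
  (48 − 56.0843)²/56.0843 = 1.1653
χ² = 0.8884 + 0.0103 + 0.0170 + 0.8497 + 1.2184 + 0.0142 + 0.0233 + 1.1653 = 4.187
df = (2−1)(4−1) = 3. Since 4.187 < 11.345, fail to reject the null hypothesis of independence at α = 0.01.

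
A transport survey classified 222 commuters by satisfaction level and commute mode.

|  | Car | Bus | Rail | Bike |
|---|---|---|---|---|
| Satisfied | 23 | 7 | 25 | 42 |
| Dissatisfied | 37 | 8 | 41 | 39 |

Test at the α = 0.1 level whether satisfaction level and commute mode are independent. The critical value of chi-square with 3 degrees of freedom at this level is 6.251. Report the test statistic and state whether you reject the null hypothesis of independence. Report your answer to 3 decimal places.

Row totals: 97, 125. Column totals: 60, 15, 66, 81. Grand total N = 222.
Expected counts (row total × column total / N):
  Satisfied, Car: 97×60/222 = 26.2162
  Satisfied, Bus: 97×15/222 = 6.5541
  Satisfied, Rail: 97×66/222 = 28.8378
  Satisfied, Bike: 97×81/222 = 35.3919
  Dissatisfied, Car: 125×60/222 = 33.7838
  Dissatisfied, Bus: 125×15/222 = 8.4459
  Dissatisfied, Rail: 125×66/222 = 37.1622
  Dissatisfied, Bike: 125×81/222 = 45.6081
Contributions (O − E)²/E:
  (23 − 26.2162)²/26.2162 = 0.3946
  (7 − 6.5541)²/6.5541 = 0.0303
  (25 − 28.8378)²/28.8378 = 0.5107
  (42 − 35.3919)²/35.3919 = 1.2338
  (37 − 33.7838)²/33.7838 = 0.3062
  (8 − 8.4459)²/8.4459 = 0.0235
  (41 − 37.1622)²/37.1622 = 0.3963
  (39 − 45.6081)²/45.6081 = 0.9574
χ² = 0.3946 + 0.0303 + 0.5107 + 1.2338 + 0.3062 + 0.0235 + 0.3963 + 0.9574 = 3.853
df = (2−1)(4−1) = 3. Since 3.853 < 6.251, fail to reject the null hypothesis of independence at α = 0.1.

3.853; fail to reject H₀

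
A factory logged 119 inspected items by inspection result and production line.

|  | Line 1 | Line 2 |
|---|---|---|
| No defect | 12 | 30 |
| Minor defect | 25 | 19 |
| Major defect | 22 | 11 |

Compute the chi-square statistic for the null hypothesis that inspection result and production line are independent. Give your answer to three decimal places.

12.192

Row totals: 42, 44, 33. Column totals: 59, 60. Grand total N = 119.
Expected counts (row total × column total / N):
  No defect, Line 1: 42×59/119 = 20.8235
  No defect, Line 2: 42×60/119 = 21.1765
  Minor defect, Line 1: 44×59/119 = 21.8151
  Minor defect, Line 2: 44×60/119 = 22.1849
  Major defect, Line 1: 33×59/119 = 16.3613
  Major defect, Line 2: 33×60/119 = 16.6387
Contributions (O − E)²/E:
  (12 − 20.8235)²/20.8235 = 3.7388
  (30 − 21.1765)²/21.1765 = 3.6764
  (25 − 21.8151)²/21.8151 = 0.4650
  (19 − 22.1849)²/22.1849 = 0.4572
  (22 − 16.3613)²/16.3613 = 1.9433
  (11 − 16.6387)²/16.6387 = 1.9109
χ² = 3.7388 + 3.6764 + 0.4650 + 0.4572 + 1.9433 + 1.9109 = 12.192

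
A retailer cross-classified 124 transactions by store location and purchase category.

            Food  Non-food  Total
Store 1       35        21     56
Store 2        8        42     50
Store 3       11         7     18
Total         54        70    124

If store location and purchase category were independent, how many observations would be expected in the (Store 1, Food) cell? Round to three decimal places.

24.387

Row total (Store 1) = 56; column total (Food) = 54; grand total N = 124.
Expected count = (row total × column total) / N = 56 × 54 / 124 = 24.387.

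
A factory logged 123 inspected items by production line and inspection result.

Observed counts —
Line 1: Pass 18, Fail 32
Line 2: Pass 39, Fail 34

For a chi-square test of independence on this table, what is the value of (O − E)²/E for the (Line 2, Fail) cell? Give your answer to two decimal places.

0.68

Row total (Line 2) = 73; column total (Fail) = 66; N = 123.
Expected count E = 73 × 66 / 123 = 39.171.
Contribution = (O − E)²/E = (34 − 39.171)² / 39.171 = 0.68.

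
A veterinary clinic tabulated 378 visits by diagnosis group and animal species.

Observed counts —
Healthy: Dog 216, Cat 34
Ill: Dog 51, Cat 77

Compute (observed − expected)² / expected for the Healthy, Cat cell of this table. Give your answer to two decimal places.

21.16

Row total (Healthy) = 250; column total (Cat) = 111; N = 378.
Expected count E = 250 × 111 / 378 = 73.413.
Contribution = (O − E)²/E = (34 − 73.413)² / 73.413 = 21.16.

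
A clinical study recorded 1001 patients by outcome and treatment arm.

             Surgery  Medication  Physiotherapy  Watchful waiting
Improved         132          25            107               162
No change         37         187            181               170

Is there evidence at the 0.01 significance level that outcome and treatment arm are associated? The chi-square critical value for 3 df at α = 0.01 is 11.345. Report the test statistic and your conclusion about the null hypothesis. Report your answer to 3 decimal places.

Row totals: 426, 575. Column totals: 169, 212, 288, 332. Grand total N = 1001.
Expected counts (row total × column total / N):
  Improved, Surgery: 426×169/1001 = 71.9221
  Improved, Medication: 426×212/1001 = 90.2218
  Improved, Physiotherapy: 426×288/1001 = 122.5654
  Improved, Watchful waiting: 426×332/1001 = 141.2907
  No change, Surgery: 575×169/1001 = 97.0779
  No change, Medication: 575×212/1001 = 121.7782
  No change, Physiotherapy: 575×288/1001 = 165.4346
  No change, Watchful waiting: 575×332/1001 = 190.7093
Contributions (O − E)²/E:
  (132 − 71.9221)²/71.9221 = 50.1842
  (25 − 90.2218)²/90.2218 = 47.1492
  (107 − 122.5654)²/122.5654 = 1.9768
  (162 − 141.2907)²/141.2907 = 3.0354
  (37 − 97.0779)²/97.0779 = 37.1800
  (187 − 121.7782)²/121.7782 = 34.9314
  (181 − 165.4346)²/165.4346 = 1.4645
  (170 − 190.7093)²/190.7093 = 2.2488
χ² = 50.1842 + 47.1492 + 1.9768 + 3.0354 + 37.1800 + 34.9314 + 1.4645 + 2.2488 = 178.170
df = (2−1)(4−1) = 3. Since 178.170 > 11.345, reject the null hypothesis of independence at α = 0.01.

178.170; reject H₀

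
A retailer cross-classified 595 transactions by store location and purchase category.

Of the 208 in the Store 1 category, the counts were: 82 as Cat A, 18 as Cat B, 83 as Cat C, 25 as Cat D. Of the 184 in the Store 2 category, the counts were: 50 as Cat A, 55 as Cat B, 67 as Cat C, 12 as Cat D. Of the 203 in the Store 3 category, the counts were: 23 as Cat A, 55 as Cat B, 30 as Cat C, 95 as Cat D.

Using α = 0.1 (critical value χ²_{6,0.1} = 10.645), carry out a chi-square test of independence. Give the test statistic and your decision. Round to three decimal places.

Row totals: 208, 184, 203. Column totals: 155, 128, 180, 132. Grand total N = 595.
Expected counts (row total × column total / N):
  Store 1, Cat A: 208×155/595 = 54.1849
  Store 1, Cat B: 208×128/595 = 44.7462
  Store 1, Cat C: 208×180/595 = 62.9244
  Store 1, Cat D: 208×132/595 = 46.1445
  Store 2, Cat A: 184×155/595 = 47.9328
  Store 2, Cat B: 184×128/595 = 39.5832
  Store 2, Cat C: 184×180/595 = 55.6639
  Store 2, Cat D: 184×132/595 = 40.8202
  Store 3, Cat A: 203×155/595 = 52.8824
  Store 3, Cat B: 203×128/595 = 43.6706
  Store 3, Cat C: 203×180/595 = 61.4118
  Store 3, Cat D: 203×132/595 = 45.0353
Contributions (O − E)²/E:
  (82 − 54.1849)²/54.1849 = 14.2785
  (18 − 44.7462)²/44.7462 = 15.9870
  (83 − 62.9244)²/62.9244 = 6.4050
  (25 − 46.1445)²/46.1445 = 9.6889
  (50 − 47.9328)²/47.9328 = 0.0892
  (55 − 39.5832)²/39.5832 = 6.0045
  (67 − 55.6639)²/55.6639 = 2.3086
  (12 − 40.8202)²/40.8202 = 20.3479
  (23 − 52.8824)²/52.8824 = 16.8857
  (55 − 43.6706)²/43.6706 = 2.9392
  (30 − 61.4118)²/61.4118 = 16.0670
  (95 − 45.0353)²/45.0353 = 55.4337
χ² = 14.2785 + 15.9870 + 6.4050 + 9.6889 + 0.0892 + 6.0045 + 2.3086 + 20.3479 + 16.8857 + 2.9392 + 16.0670 + 55.4337 = 166.435
df = (3−1)(4−1) = 6. Since 166.435 > 10.645, reject the null hypothesis of independence at α = 0.1.

166.435; reject H₀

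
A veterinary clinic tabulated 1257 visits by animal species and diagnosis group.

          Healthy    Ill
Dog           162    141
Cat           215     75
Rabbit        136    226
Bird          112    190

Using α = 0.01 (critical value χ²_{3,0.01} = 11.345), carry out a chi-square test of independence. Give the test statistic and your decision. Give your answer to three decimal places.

111.528; reject H₀

Row totals: 303, 290, 362, 302. Column totals: 625, 632. Grand total N = 1257.
Expected counts (row total × column total / N):
  Dog, Healthy: 303×625/1257 = 150.6563
  Dog, Ill: 303×632/1257 = 152.3437
  Cat, Healthy: 290×625/1257 = 144.1925
  Cat, Ill: 290×632/1257 = 145.8075
  Rabbit, Healthy: 362×625/1257 = 179.9920
  Rabbit, Ill: 362×632/1257 = 182.0080
  Bird, Healthy: 302×625/1257 = 150.1591
  Bird, Ill: 302×632/1257 = 151.8409
Contributions (O − E)²/E:
  (162 − 150.6563)²/150.6563 = 0.8541
  (141 − 152.3437)²/152.3437 = 0.8447
  (215 − 144.1925)²/144.1925 = 34.7709
  (75 − 145.8075)²/145.8075 = 34.3858
  (136 − 179.9920)²/179.9920 = 10.7521
  (226 − 182.0080)²/182.0080 = 10.6330
  (112 − 150.1591)²/150.1591 = 9.6972
  (190 − 151.8409)²/151.8409 = 9.5898
χ² = 0.8541 + 0.8447 + 34.7709 + 34.3858 + 10.7521 + 10.6330 + 9.6972 + 9.5898 = 111.528
df = (4−1)(2−1) = 3. Since 111.528 > 11.345, reject the null hypothesis of independence at α = 0.01.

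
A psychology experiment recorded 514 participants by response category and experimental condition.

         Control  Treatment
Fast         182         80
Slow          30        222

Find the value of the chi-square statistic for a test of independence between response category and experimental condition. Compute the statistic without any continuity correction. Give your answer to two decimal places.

175.62

Row totals: 262, 252. Column totals: 212, 302. Grand total N = 514.
Expected counts (row total × column total / N):
  Fast, Control: 262×212/514 = 108.062
  Fast, Treatment: 262×302/514 = 153.938
  Slow, Control: 252×212/514 = 103.938
  Slow, Treatment: 252×302/514 = 148.062
Contributions (O − E)²/E:
  (182 − 108.062)²/108.062 = 50.5897
  (80 − 153.938)²/153.938 = 35.5132
  (30 − 103.938)²/103.938 = 52.5970
  (222 − 148.062)²/148.062 = 36.9226
χ² = 50.5897 + 35.5132 + 52.5970 + 36.9226 = 175.62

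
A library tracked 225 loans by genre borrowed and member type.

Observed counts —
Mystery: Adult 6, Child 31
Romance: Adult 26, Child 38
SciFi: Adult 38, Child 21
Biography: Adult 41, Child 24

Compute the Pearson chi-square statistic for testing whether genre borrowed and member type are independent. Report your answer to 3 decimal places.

28.451

Row totals: 37, 64, 59, 65. Column totals: 111, 114. Grand total N = 225.
Expected counts (row total × column total / N):
  Mystery, Adult: 37×111/225 = 18.2533
  Mystery, Child: 37×114/225 = 18.7467
  Romance, Adult: 64×111/225 = 31.5733
  Romance, Child: 64×114/225 = 32.4267
  SciFi, Adult: 59×111/225 = 29.1067
  SciFi, Child: 59×114/225 = 29.8933
  Biography, Adult: 65×111/225 = 32.0667
  Biography, Child: 65×114/225 = 32.9333
Contributions (O − E)²/E:
  (6 − 18.2533)²/18.2533 = 8.2255
  (31 − 18.7467)²/18.7467 = 8.0091
  (26 − 31.5733)²/31.5733 = 0.9838
  (38 − 32.4267)²/32.4267 = 0.9579
  (38 − 29.1067)²/29.1067 = 2.7173
  (21 − 29.8933)²/29.8933 = 2.6458
  (41 − 32.0667)²/32.0667 = 2.4887
  (24 − 32.9333)²/32.9333 = 2.4232
χ² = 8.2255 + 8.0091 + 0.9838 + 0.9579 + 2.7173 + 2.6458 + 2.4887 + 2.4232 = 28.451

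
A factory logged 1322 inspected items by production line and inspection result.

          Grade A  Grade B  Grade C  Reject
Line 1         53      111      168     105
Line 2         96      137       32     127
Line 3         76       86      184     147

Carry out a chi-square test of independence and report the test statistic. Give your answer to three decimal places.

135.408

Row totals: 437, 392, 493. Column totals: 225, 334, 384, 379. Grand total N = 1322.
Expected counts (row total × column total / N):
  Line 1, Grade A: 437×225/1322 = 74.37595
  Line 1, Grade B: 437×334/1322 = 110.40696
  Line 1, Grade C: 437×384/1322 = 126.93495
  Line 1, Reject: 437×379/1322 = 125.28215
  Line 2, Grade A: 392×225/1322 = 66.71710
  Line 2, Grade B: 392×334/1322 = 99.03782
  Line 2, Grade C: 392×384/1322 = 113.86384
  Line 2, Reject: 392×379/1322 = 112.38124
  Line 3, Grade A: 493×225/1322 = 83.90696
  Line 3, Grade B: 493×334/1322 = 124.55522
  Line 3, Grade C: 493×384/1322 = 143.20121
  Line 3, Reject: 493×379/1322 = 141.33661
Contributions (O − E)²/E:
  (53 − 74.37595)²/74.37595 = 6.1435
  (111 − 110.40696)²/110.40696 = 0.0032
  (168 − 126.93495)²/126.93495 = 13.2851
  (105 − 125.28215)²/125.28215 = 3.2835
  (96 − 66.71710)²/66.71710 = 12.8526
  (137 − 99.03782)²/99.03782 = 14.5513
  (32 − 113.86384)²/113.86384 = 58.8570
  (127 − 112.38124)²/112.38124 = 1.9016
  (76 − 83.90696)²/83.90696 = 0.7451
  (86 − 124.55522)²/124.55522 = 11.9345
  (184 − 143.20121)²/143.20121 = 11.6238
  (147 − 141.33661)²/141.33661 = 0.2269
χ² = 6.1435 + 0.0032 + 13.2851 + 3.2835 + 12.8526 + 14.5513 + 58.8570 + 1.9016 + 0.7451 + 11.9345 + 11.6238 + 0.2269 = 135.408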